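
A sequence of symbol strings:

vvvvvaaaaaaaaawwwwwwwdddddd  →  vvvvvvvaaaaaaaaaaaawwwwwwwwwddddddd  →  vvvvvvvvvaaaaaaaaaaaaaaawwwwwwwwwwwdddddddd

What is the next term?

vvvvvvvvvvvaaaaaaaaaaaaaaaaaawwwwwwwwwwwwwddddddddd

Each string has the form v^{2n-1} a^{3n} w^{2n+1} d^{n+3}, where the shown terms are n = 3, 4, 5.
At n = 6 the blocks have lengths 11, 18, 13, 9.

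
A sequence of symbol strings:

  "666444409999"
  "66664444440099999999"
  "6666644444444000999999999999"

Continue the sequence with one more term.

Each string has the form 6^{n+2} 4^{2n+2} 0^{n} 9^{4n} (n = 1, 2, …).
For the next term, n = 4, so the run lengths are 6, 10, 4, 16.

666666444444444400009999999999999999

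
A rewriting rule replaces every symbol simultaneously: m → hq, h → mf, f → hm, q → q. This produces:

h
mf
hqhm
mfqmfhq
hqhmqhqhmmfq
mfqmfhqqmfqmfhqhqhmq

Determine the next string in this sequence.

hqhmqhqhmmfqqhqhmqhqhmmfqmfqmfhqq

φ(mfqmfhqqmfqmfhqhqhmq) expands symbol-by-symbol to hq hm q hq hm mf q q hq hm q hq hm mf q mf q mf hq q; joining the 20 pieces gives the next term.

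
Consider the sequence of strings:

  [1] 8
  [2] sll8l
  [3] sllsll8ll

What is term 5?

s(k+1) = sll·s(k)·l, so each term gains sll as a prefix and l as a suffix.
From sllsll8ll, 2 further steps: sllsll8ll → sllsllsll8lll → (answer).

sllsllsllsll8llll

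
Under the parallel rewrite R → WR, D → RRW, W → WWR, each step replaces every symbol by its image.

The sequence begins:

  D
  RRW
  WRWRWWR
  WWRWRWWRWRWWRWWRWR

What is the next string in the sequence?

WWRWWRWRWWRWRWWRWWRWRWWRWRWWRWWRWRWWRWWRWRWWRWR

φ(WWRWRWWRWRWWRWWRWR) expands symbol-by-symbol to WWR WWR WR WWR WR WWR WWR WR WWR WR WWR WWR WR WWR WWR WR WWR WR; joining the 18 pieces gives the next term.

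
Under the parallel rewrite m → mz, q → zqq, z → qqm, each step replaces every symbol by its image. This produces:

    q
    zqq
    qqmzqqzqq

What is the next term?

Apply φ to qqmzqqzqq symbol by symbol: q→zqq, q→zqq, m→mz, z→qqm, q→zqq, q→zqq, z→qqm, q→zqq, q→zqq; joined: zqq zqq mz qqm zqq zqq qqm zqq zqq.

zqqzqqmzqqmzqqzqqqqmzqqzqq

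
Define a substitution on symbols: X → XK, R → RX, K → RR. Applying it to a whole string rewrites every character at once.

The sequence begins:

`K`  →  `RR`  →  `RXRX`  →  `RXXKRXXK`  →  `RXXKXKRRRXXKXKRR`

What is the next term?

Rewriting the 16 symbols of RXXKXKRRRXXKXKRR one by one yields RX XK XK RR XK RR RX RX RX XK XK RR XK RR RX RX; concatenated:

RXXKXKRRXKRRRXRXRXXKXKRRXKRRRXRX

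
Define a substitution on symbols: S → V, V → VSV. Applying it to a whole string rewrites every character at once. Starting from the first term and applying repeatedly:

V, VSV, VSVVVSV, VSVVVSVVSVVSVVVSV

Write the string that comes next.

φ(VSVVVSVVSVVSVVVSV) expands symbol-by-symbol to VSV V VSV VSV VSV V VSV VSV V VSV VSV V VSV VSV VSV V VSV; joining the 17 pieces gives the next term.

VSVVVSVVSVVSVVVSVVSVVVSVVSVVVSVVSVVSVVVSV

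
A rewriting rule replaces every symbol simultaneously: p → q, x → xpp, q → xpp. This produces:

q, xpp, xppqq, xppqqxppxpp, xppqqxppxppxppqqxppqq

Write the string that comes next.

Replace each of the 21 characters of xppqqxppxppxppqqxppqq in place — xpp q q xpp xpp xpp q q xpp q q xpp q q xpp xpp xpp q q xpp xpp — and concatenate.

xppqqxppxppxppqqxppqqxppqqxppxppxppqqxppxpp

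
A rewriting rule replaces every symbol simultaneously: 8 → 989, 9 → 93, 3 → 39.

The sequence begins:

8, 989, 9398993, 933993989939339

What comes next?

9339399393399398993933993393993

Applying the rule to each of the 15 symbols of 933993989939339 gives the pieces 93 39 39 93 93 39 93 989 93 93 39 93 39 39 93, which concatenate to the answer.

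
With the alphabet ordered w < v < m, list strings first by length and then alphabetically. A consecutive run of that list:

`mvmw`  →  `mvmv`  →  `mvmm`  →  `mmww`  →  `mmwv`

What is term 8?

mmvv

Stepping forward 3 times from mmwv: mmwv → mmwm → mmvw, then the target.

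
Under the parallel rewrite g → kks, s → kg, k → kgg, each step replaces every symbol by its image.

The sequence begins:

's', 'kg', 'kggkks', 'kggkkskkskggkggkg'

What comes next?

φ(kggkkskkskggkggkg) expands symbol-by-symbol to kgg kks kks kgg kgg kg kgg kgg kg kgg kks kks kgg kks kks kgg kks; joining the 17 pieces gives the next term.

kggkkskkskggkggkgkggkggkgkggkkskkskggkkskkskggkks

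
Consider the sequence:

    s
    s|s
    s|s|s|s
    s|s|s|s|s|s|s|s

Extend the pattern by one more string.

Every step duplicates the string with '|' between the halves.
Doubling s|s|s|s|s|s|s|s with '|' between the halves:

s|s|s|s|s|s|s|s|s|s|s|s|s|s|s|s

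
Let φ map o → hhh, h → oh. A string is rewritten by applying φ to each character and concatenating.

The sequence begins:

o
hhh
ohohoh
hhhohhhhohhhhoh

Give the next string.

Rewriting the 15 symbols of hhhohhhhohhhhoh one by one yields oh oh oh hhh oh oh oh oh hhh oh oh oh oh hhh oh; concatenated:

ohohohhhhohohohohhhhohohohohhhhoh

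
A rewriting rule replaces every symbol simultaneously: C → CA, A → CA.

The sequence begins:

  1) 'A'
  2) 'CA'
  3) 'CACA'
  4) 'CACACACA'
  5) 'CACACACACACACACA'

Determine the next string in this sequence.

CACACACACACACACACACACACACACACACA

φ(CACACACACACACACA) expands symbol-by-symbol to CA CA CA CA CA CA CA CA CA CA CA CA CA CA CA CA; joining the 16 pieces gives the next term.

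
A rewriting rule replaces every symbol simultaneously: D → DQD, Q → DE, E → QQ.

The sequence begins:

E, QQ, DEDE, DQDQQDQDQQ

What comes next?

DQDDEDQDDEDEDQDDEDQDDEDE

Expanding DQDQQDQDQQ: D→DQD, Q→DE, D→DQD, Q→DE, Q→DE, D→DQD, Q→DE, D→DQD, Q→DE, Q→DE. Concatenated: DQD DE DQD DE DE DQD DE DQD DE DE.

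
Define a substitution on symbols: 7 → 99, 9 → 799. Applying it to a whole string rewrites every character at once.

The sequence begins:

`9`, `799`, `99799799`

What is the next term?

Rewriting each symbol of 99799799: 9→799, 9→799, 7→99, 9→799, 9→799, 7→99, 9→799, 9→799, which concatenates to 799 799 99 799 799 99 799 799.

7997999979979999799799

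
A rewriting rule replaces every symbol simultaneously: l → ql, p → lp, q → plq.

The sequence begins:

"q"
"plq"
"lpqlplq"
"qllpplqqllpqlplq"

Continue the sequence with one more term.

Rewriting the 16 symbols of qllpplqqllpqlplq one by one yields plq ql ql lp lp ql plq plq ql ql lp plq ql lp ql plq; concatenated:

plqqlqllplpqlplqplqqlqllpplqqllpqlplq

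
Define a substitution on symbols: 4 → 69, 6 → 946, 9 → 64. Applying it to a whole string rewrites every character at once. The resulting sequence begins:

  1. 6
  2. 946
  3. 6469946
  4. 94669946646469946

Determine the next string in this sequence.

64699469466464699469466994669946646469946

Replace each of the 17 characters of 94669946646469946 in place — 64 69 946 946 64 64 69 946 946 69 946 69 946 64 64 69 946 — and concatenate.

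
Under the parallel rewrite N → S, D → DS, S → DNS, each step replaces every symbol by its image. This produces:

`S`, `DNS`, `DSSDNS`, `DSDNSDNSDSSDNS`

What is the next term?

DSDNSDSSDNSDSSDNSDSDNSDNSDSSDNS

φ(DSDNSDNSDSSDNS) expands symbol-by-symbol to DS DNS DS S DNS DS S DNS DS DNS DNS DS S DNS; joining the 14 pieces gives the next term.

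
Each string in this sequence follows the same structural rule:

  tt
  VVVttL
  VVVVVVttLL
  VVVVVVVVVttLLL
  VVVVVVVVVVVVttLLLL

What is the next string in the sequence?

Each term wraps the previous one in VVV on the left and L on the right.
Applying this once more to VVVVVVVVVVVVttLLLL:

VVVVVVVVVVVVVVVttLLLLL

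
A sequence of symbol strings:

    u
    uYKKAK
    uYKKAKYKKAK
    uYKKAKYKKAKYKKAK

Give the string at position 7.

Every step adds YKKAK to the end: s(k+1) = s(k)·YKKAK.
From uYKKAKYKKAKYKKAK, 3 further steps: uYKKAKYKKAKYKKAK → uYKKAKYKKAKYKKAKYKKAK → uYKKAKYKKAKYKKAKYKKAKYKKAK → (answer).

uYKKAKYKKAKYKKAKYKKAKYKKAKYKKAK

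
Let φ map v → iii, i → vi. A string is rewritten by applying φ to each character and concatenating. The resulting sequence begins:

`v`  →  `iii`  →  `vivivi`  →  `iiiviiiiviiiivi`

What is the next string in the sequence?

Rewriting the 15 symbols of iiiviiiiviiiivi one by one yields vi vi vi iii vi vi vi vi iii vi vi vi vi iii vi; concatenated:

viviviiiiviviviviiiiviviviviiiivi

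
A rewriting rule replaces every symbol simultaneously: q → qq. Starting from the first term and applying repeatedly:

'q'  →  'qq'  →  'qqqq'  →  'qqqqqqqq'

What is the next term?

qqqqqqqqqqqqqqqq

Expanding qqqqqqqq: q→qq, q→qq, q→qq, q→qq, q→qq, q→qq, q→qq, q→qq. Concatenated: qq qq qq qq qq qq qq qq.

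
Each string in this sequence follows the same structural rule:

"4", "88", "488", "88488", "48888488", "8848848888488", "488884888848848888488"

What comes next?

Each term (from the third on) is the two preceding terms concatenated in order: term 3 = 4·88 = 488.
The next term joins 8848848888488 and 488884888848848888488.

8848848888488488884888848848888488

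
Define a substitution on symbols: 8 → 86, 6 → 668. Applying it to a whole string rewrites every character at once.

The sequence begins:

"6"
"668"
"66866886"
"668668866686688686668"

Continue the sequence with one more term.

6686688666866886866686686688666866886866688666866866886

Replace each of the 21 characters of 668668866686688686668 in place — 668 668 86 668 668 86 86 668 668 668 86 668 668 86 86 668 86 668 668 668 86 — and concatenate.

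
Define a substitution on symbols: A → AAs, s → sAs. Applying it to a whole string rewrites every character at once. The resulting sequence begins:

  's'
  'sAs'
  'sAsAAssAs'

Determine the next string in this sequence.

Rewriting each symbol of sAsAAssAs: s→sAs, A→AAs, s→sAs, A→AAs, A→AAs, s→sAs, s→sAs, A→AAs, s→sAs, which concatenates to sAs AAs sAs AAs AAs sAs sAs AAs sAs.

sAsAAssAsAAsAAssAssAsAAssAs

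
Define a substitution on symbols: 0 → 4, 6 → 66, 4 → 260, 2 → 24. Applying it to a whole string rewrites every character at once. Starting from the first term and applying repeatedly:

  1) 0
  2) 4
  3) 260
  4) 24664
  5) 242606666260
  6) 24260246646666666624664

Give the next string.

Rewriting the 23 symbols of 24260246646666666624664 one by one yields 24 260 24 66 4 24 260 66 66 260 66 66 66 66 66 66 66 66 24 260 66 66 260; concatenated:

24260246642426066662606666666666666666242606666260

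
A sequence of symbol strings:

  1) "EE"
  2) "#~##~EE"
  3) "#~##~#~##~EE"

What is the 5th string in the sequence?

#~##~#~##~#~##~#~##~EE

Every step adds #~##~ at the front: s(k+1) = #~##~·s(k).
From #~##~#~##~EE, 2 further steps: #~##~#~##~EE → #~##~#~##~#~##~EE → (answer).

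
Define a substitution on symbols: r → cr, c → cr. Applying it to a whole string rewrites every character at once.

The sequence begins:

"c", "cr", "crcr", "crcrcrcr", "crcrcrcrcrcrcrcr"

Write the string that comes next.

φ(crcrcrcrcrcrcrcr) expands symbol-by-symbol to cr cr cr cr cr cr cr cr cr cr cr cr cr cr cr cr; joining the 16 pieces gives the next term.

crcrcrcrcrcrcrcrcrcrcrcrcrcrcrcr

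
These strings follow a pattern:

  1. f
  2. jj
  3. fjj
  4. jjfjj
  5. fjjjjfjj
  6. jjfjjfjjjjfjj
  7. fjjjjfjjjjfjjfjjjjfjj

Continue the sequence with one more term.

jjfjjfjjjjfjjfjjjjfjjjjfjjfjjjjfjj

From term 3 onward, concatenate the second-to-last term with the last: f·jj = fjj, jj·fjj = jjfjj, …
So term 8 is jjfjjfjjjjfjj·fjjjjfjjjjfjjfjjjjfjj.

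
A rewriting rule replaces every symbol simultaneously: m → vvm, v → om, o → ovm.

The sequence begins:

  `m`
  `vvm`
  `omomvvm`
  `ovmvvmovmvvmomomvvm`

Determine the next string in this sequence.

ovmomvvmomomvvmovmomvvmomomvvmovmvvmovmvvmomomvvm

Replace each of the 19 characters of ovmvvmovmvvmomomvvm in place — ovm om vvm om om vvm ovm om vvm om om vvm ovm vvm ovm vvm om om vvm — and concatenate.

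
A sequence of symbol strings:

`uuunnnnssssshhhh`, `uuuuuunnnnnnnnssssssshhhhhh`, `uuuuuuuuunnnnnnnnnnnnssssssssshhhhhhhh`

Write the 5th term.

uuuuuuuuuuuuuuunnnnnnnnnnnnnnnnnnnnssssssssssssshhhhhhhhhhhh

The n-th term is 3n u's then 4n n's then 2n+3 s's then 2n+2 h's (n = 1, 2, …).
At n = 5 the blocks have lengths 15, 20, 13, 12.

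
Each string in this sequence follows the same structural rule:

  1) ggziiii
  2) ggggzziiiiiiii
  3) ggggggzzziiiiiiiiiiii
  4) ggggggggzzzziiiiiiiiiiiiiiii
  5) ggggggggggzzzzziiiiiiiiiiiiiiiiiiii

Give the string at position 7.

Term n consists of 2n g's, followed by n z's, followed by 4n i's (n = 1, 2, …).
At n = 7 the blocks have lengths 14, 7, 28.

ggggggggggggggzzzzzzziiiiiiiiiiiiiiiiiiiiiiiiiiii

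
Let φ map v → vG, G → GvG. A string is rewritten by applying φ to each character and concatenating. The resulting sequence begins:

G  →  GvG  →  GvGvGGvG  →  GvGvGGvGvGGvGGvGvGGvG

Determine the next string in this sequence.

GvGvGGvGvGGvGGvGvGGvGvGGvGGvGvGGvGGvGvGGvGvGGvGGvGvGGvG

φ(GvGvGGvGvGGvGGvGvGGvG) expands symbol-by-symbol to GvG vG GvG vG GvG GvG vG GvG vG GvG GvG vG GvG GvG vG GvG vG GvG GvG vG GvG; joining the 21 pieces gives the next term.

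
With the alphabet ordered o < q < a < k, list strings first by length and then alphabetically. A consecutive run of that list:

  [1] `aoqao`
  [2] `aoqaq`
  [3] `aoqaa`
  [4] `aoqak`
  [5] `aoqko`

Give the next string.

aoqkq

The successor of aoqko increments the rightmost position that isn't already k and resets every position after it to o.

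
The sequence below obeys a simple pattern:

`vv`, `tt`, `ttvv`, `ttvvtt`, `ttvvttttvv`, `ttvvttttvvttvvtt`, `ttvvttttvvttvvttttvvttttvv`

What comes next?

ttvvttttvvttvvttttvvttttvvttvvttttvvttvvtt

Each term (from the third on) is the previous term followed by the one before it: term 3 = tt·vv = ttvv.
So term 8 is ttvvttttvvttvvttttvvttttvv·ttvvttttvvttvvtt.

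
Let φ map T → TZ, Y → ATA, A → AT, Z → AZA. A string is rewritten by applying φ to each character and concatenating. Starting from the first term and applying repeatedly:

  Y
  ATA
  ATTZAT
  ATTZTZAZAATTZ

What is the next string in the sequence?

ATTZTZAZATZAZAATAZAATATTZTZAZA

Replace each of the 13 characters of ATTZTZAZAATTZ in place — AT TZ TZ AZA TZ AZA AT AZA AT AT TZ TZ AZA — and concatenate.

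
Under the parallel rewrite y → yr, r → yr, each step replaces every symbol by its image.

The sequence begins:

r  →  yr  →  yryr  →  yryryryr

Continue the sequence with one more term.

yryryryryryryryr

Apply φ to yryryryr symbol by symbol: y→yr, r→yr, y→yr, r→yr, y→yr, r→yr, y→yr, r→yr; joined: yr yr yr yr yr yr yr yr.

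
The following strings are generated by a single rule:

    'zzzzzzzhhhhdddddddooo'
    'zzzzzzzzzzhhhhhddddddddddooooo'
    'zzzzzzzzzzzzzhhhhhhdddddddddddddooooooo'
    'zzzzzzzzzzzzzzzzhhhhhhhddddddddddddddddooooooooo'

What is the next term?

zzzzzzzzzzzzzzzzzzzhhhhhhhhdddddddddddddddddddooooooooooo

Term n consists of 3n+1 z's, followed by n+2 h's, followed by 3n+1 d's, followed by 2n-1 o's, where the shown terms are n = 2, 3, 4, 5.
Setting n = 6 gives 19, 8, 19, 11 characters in each block.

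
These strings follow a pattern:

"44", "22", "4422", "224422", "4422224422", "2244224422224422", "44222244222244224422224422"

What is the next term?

From term 3 onward, concatenate the second-to-last term with the last: 44·22 = 4422, 22·4422 = 224422, …
Continuing: 2244224422224422 · 44222244222244224422224422 gives term 8.

224422442222442244222244222244224422224422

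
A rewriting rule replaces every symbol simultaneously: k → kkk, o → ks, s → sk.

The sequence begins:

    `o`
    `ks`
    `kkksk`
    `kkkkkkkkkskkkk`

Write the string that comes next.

Rewriting the 14 symbols of kkkkkkkkkskkkk one by one yields kkk kkk kkk kkk kkk kkk kkk kkk kkk sk kkk kkk kkk kkk; concatenated:

kkkkkkkkkkkkkkkkkkkkkkkkkkkskkkkkkkkkkkkk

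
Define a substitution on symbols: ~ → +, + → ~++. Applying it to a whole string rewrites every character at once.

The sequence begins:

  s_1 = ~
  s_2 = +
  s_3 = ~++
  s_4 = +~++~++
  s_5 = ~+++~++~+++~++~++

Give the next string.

+~++~++~+++~++~+++~++~++~+++~++~+++~++~++

φ(~+++~++~+++~++~++) expands symbol-by-symbol to + ~++ ~++ ~++ + ~++ ~++ + ~++ ~++ ~++ + ~++ ~++ + ~++ ~++; joining the 17 pieces gives the next term.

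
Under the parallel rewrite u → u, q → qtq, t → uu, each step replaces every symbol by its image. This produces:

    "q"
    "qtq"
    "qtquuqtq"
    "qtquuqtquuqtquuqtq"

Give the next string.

Rewriting the 18 symbols of qtquuqtquuqtquuqtq one by one yields qtq uu qtq u u qtq uu qtq u u qtq uu qtq u u qtq uu qtq; concatenated:

qtquuqtquuqtquuqtquuqtquuqtquuqtquuqtq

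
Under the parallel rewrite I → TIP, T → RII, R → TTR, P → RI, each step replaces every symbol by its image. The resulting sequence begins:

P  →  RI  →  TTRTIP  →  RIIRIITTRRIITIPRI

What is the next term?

TTRTIPTIPTTRTIPTIPRIIRIITTRTTRTIPTIPRIITIPRITTRTIP

φ(RIIRIITTRRIITIPRI) expands symbol-by-symbol to TTR TIP TIP TTR TIP TIP RII RII TTR TTR TIP TIP RII TIP RI TTR TIP; joining the 17 pieces gives the next term.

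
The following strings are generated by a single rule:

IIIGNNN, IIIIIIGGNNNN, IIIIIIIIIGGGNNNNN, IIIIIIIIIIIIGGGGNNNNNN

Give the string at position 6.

IIIIIIIIIIIIIIIIIIGGGGGGNNNNNNNN

Each string has the form I^{3n} G^{n} N^{n+2} (n = 1, 2, …).
Setting n = 6 gives 18, 6, 8 characters in each block.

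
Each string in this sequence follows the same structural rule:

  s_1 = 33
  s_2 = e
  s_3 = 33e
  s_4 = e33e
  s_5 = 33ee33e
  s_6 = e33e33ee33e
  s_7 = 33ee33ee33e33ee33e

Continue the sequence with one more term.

Each term (from the third on) is the two preceding terms concatenated in order: term 3 = 33·e = 33e.
So term 8 is e33e33ee33e·33ee33ee33e33ee33e.

e33e33ee33e33ee33ee33e33ee33e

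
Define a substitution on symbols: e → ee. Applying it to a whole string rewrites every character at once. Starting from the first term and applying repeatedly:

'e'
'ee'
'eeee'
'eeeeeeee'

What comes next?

eeeeeeeeeeeeeeee

Apply φ to eeeeeeee symbol by symbol: e→ee, e→ee, e→ee, e→ee, e→ee, e→ee, e→ee, e→ee; joined: ee ee ee ee ee ee ee ee.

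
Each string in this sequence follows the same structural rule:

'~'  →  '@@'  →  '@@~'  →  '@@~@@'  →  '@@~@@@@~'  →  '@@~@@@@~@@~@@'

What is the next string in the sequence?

This is a Fibonacci-style word recurrence s(k) = s(k−1)·s(k−2): e.g. @@·~ = @@~.
So term 7 is @@~@@@@~@@~@@·@@~@@@@~.

@@~@@@@~@@~@@@@~@@@@~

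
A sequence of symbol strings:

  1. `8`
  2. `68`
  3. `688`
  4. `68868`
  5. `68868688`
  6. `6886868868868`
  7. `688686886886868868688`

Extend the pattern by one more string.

This is a Fibonacci-style word recurrence s(k) = s(k−1)·s(k−2): e.g. 68·8 = 688.
Continuing: 688686886886868868688 · 6886868868868 gives term 8.

6886868868868688686886886868868868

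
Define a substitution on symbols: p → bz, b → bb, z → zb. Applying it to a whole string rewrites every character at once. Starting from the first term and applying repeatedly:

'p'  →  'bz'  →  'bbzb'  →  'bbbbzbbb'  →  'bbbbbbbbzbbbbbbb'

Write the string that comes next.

Rewriting the 16 symbols of bbbbbbbbzbbbbbbb one by one yields bb bb bb bb bb bb bb bb zb bb bb bb bb bb bb bb; concatenated:

bbbbbbbbbbbbbbbbzbbbbbbbbbbbbbbb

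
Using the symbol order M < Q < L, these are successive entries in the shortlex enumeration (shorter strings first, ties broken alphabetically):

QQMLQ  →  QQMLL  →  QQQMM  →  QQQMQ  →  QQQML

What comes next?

The successor of QQQML increments the rightmost position that isn't already L and resets every position after it to M.

QQQQM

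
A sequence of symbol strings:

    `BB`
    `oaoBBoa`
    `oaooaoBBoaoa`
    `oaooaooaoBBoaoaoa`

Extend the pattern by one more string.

Every step adds oao to the front and oa to the end of the previous string.
Applying this once more to oaooaooaoBBoaoaoa:

oaooaooaooaoBBoaoaoaoa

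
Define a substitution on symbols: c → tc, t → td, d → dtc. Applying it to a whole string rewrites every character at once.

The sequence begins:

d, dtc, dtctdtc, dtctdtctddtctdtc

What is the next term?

φ(dtctdtctddtctdtc) expands symbol-by-symbol to dtc td tc td dtc td tc td dtc dtc td tc td dtc td tc; joining the 16 pieces gives the next term.

dtctdtctddtctdtctddtcdtctdtctddtctdtc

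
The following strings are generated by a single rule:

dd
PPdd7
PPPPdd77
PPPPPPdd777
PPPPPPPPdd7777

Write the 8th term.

Every step adds PP to the front and 7 to the end of the previous string.
From PPPPPPPPdd7777, 3 further steps: PPPPPPPPdd7777 → PPPPPPPPPPdd77777 → PPPPPPPPPPPPdd777777 → (answer).

PPPPPPPPPPPPPPdd7777777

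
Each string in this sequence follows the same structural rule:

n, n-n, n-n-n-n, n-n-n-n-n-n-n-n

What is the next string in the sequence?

Every step duplicates the string with '-' between the halves.
Doubling n-n-n-n-n-n-n-n with '-' between the halves:

n-n-n-n-n-n-n-n-n-n-n-n-n-n-n-n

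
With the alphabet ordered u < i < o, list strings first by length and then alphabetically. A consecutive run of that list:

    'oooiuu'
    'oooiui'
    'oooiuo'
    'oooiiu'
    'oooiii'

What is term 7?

oooiou

Advancing 2 positions from oooiii through oooiii → oooiio reaches term 7.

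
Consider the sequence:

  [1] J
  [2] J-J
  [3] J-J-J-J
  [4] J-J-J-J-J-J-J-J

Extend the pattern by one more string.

Every step duplicates the string with '-' between the halves.
So the next term is two copies of J-J-J-J-J-J-J-J with '-' between the halves.

J-J-J-J-J-J-J-J-J-J-J-J-J-J-J-J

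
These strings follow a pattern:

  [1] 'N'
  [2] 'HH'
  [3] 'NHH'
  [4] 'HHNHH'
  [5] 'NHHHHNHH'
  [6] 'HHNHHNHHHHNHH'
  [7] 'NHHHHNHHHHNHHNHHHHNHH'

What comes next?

HHNHHNHHHHNHHNHHHHNHHHHNHHNHHHHNHH

From term 3 onward, concatenate the second-to-last term with the last: N·HH = NHH, HH·NHH = HHNHH, …
Continuing: HHNHHNHHHHNHH · NHHHHNHHHHNHHNHHHHNHH gives term 8.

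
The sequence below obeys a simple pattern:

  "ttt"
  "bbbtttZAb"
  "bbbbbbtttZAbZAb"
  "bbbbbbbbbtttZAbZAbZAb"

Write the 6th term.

s(k+1) = bbb·s(k)·ZAb, so each term gains bbb as a prefix and ZAb as a suffix.
From bbbbbbbbbtttZAbZAbZAb, 2 further steps: bbbbbbbbbtttZAbZAbZAb → bbbbbbbbbbbbtttZAbZAbZAbZAb → (answer).

bbbbbbbbbbbbbbbtttZAbZAbZAbZAbZAb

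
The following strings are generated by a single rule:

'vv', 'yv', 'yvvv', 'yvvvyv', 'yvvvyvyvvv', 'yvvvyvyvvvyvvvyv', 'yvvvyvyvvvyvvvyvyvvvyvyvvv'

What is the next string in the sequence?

yvvvyvyvvvyvvvyvyvvvyvyvvvyvvvyvyvvvyvvvyv

From term 3 onward, concatenate the last term with the second-to-last: yv·vv = yvvv, yvvv·yv = yvvvyv, …
Continuing: yvvvyvyvvvyvvvyvyvvvyvyvvv · yvvvyvyvvvyvvvyv gives term 8.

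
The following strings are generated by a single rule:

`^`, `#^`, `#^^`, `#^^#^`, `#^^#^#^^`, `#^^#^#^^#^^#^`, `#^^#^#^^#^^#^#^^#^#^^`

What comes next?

#^^#^#^^#^^#^#^^#^#^^#^^#^#^^#^^#^

This is a Fibonacci-style word recurrence s(k) = s(k−1)·s(k−2): e.g. #^·^ = #^^.
The next term joins #^^#^#^^#^^#^#^^#^#^^ and #^^#^#^^#^^#^.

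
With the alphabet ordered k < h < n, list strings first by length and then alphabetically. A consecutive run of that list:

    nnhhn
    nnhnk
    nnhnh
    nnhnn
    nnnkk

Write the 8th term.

nnnhk

Stepping forward 3 times from nnnkk: nnnkk → nnnkh → nnnkn, then the target.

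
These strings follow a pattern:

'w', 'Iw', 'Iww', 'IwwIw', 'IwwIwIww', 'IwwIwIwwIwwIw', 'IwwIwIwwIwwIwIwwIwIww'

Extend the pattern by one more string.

IwwIwIwwIwwIwIwwIwIwwIwwIwIwwIwwIw

From term 3 onward, concatenate the last term with the second-to-last: Iw·w = Iww, Iww·Iw = IwwIw, …
So term 8 is IwwIwIwwIwwIwIwwIwIww·IwwIwIwwIwwIw.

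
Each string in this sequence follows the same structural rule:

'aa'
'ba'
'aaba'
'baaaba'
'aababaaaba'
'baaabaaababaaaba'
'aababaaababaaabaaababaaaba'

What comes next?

Each term (from the third on) is the two preceding terms concatenated in order: term 3 = aa·ba = aaba.
Continuing: baaabaaababaaaba · aababaaababaaabaaababaaaba gives term 8.

baaabaaababaaabaaababaaababaaabaaababaaaba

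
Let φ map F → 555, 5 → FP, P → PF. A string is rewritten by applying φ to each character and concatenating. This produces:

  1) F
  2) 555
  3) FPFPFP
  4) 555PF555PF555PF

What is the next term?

Replace each of the 15 characters of 555PF555PF555PF in place — FP FP FP PF 555 FP FP FP PF 555 FP FP FP PF 555 — and concatenate.

FPFPFPPF555FPFPFPPF555FPFPFPPF555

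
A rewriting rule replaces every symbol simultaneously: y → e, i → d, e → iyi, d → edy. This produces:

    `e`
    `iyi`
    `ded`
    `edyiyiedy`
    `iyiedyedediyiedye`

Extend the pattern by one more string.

Rewriting the 17 symbols of iyiedyedediyiedye one by one yields d e d iyi edy e iyi edy iyi edy d e d iyi edy e iyi; concatenated:

dediyiedyeiyiedyiyiedydediyiedyeiyi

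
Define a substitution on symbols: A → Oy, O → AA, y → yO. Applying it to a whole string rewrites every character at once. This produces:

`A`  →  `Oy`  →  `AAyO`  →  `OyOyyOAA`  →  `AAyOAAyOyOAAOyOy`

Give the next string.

Rewriting the 16 symbols of AAyOAAyOyOAAOyOy one by one yields Oy Oy yO AA Oy Oy yO AA yO AA Oy Oy AA yO AA yO; concatenated:

OyOyyOAAOyOyyOAAyOAAOyOyAAyOAAyO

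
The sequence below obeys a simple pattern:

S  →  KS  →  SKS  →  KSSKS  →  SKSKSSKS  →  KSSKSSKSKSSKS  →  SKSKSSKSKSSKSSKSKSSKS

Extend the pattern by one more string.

KSSKSSKSKSSKSSKSKSSKSKSSKSSKSKSSKS

This is a Fibonacci-style word recurrence s(k) = s(k−2)·s(k−1): e.g. S·KS = SKS.
Continuing: KSSKSSKSKSSKS · SKSKSSKSKSSKSSKSKSSKS gives term 8.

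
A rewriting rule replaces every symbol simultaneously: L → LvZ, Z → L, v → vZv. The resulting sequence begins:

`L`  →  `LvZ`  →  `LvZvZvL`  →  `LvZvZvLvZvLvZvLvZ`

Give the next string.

φ(LvZvZvLvZvLvZvLvZ) expands symbol-by-symbol to LvZ vZv L vZv L vZv LvZ vZv L vZv LvZ vZv L vZv LvZ vZv L; joining the 17 pieces gives the next term.

LvZvZvLvZvLvZvLvZvZvLvZvLvZvZvLvZvLvZvZvL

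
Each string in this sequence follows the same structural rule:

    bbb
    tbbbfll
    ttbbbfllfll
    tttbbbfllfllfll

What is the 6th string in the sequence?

tttttbbbfllfllfllfllfll

Every step adds t to the front and fll to the end of the previous string.
From tttbbbfllfllfll, 2 further steps: tttbbbfllfllfll → ttttbbbfllfllfllfll → (answer).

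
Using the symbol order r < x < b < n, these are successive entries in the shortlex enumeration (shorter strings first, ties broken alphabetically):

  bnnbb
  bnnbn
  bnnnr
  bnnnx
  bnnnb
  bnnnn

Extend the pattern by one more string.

Treat bnnnn as a base-4 numeral over the given alphabet and add one, carrying through any trailing n's.

nrrrr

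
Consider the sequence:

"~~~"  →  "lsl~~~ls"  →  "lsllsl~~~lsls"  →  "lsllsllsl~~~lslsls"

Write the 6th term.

lsllsllsllsllsl~~~lslslslsls

Each term wraps the previous one in lsl on the left and ls on the right.
From lsllsllsl~~~lslsls, 2 further steps: lsllsllsl~~~lslsls → lsllsllsllsl~~~lslslsls → (answer).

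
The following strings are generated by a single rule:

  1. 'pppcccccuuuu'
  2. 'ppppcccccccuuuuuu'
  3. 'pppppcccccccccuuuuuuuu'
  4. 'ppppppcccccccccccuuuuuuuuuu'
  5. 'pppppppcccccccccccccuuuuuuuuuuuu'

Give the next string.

Reading off run lengths: p runs 3, 4, 5, 6, 7; c runs 5, 7, 9, 11, 13; u runs 4, 6, 8, 10, 12 — each is linear in n, where the shown terms are n = 2, 3, 4, 5, 6.
At n = 7 the blocks have lengths 8, 15, 14.

ppppppppcccccccccccccccuuuuuuuuuuuuuu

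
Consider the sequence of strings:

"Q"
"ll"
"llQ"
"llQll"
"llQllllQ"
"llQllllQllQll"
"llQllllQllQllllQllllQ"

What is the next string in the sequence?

llQllllQllQllllQllllQllQllllQllQll

This is a Fibonacci-style word recurrence s(k) = s(k−1)·s(k−2): e.g. ll·Q = llQ.
The next term joins llQllllQllQllllQllllQ and llQllllQllQll.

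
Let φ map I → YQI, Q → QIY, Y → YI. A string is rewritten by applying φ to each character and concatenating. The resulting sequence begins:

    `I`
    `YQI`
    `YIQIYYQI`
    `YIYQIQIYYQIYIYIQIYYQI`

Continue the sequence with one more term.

Replace each of the 21 characters of YIYQIQIYYQIYIYIQIYYQI in place — YI YQI YI QIY YQI QIY YQI YI YI QIY YQI YI YQI YI YQI QIY YQI YI YI QIY YQI — and concatenate.

YIYQIYIQIYYQIQIYYQIYIYIQIYYQIYIYQIYIYQIQIYYQIYIYIQIYYQI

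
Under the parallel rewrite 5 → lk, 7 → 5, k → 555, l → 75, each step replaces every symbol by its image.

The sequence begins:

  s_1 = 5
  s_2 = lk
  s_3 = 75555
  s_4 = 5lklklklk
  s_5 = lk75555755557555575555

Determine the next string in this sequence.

755555lklklklk5lklklklk5lklklklk5lklklklk

φ(lk75555755557555575555) expands symbol-by-symbol to 75 555 5 lk lk lk lk 5 lk lk lk lk 5 lk lk lk lk 5 lk lk lk lk; joining the 22 pieces gives the next term.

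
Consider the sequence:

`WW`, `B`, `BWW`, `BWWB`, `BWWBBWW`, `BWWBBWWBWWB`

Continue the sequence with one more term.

BWWBBWWBWWBBWWBBWW

Each term (from the third on) is the previous term followed by the one before it: term 3 = B·WW = BWW.
Continuing: BWWBBWWBWWB · BWWBBWW gives term 7.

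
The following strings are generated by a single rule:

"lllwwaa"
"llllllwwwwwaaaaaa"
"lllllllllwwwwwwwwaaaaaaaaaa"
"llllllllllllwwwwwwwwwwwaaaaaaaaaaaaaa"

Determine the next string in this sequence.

Reading off run lengths: l runs 3, 6, 9, 12; w runs 2, 5, 8, 11; a runs 2, 6, 10, 14 — each is linear in n (n = 1, 2, …).
At n = 5 the blocks have lengths 15, 14, 18.

lllllllllllllllwwwwwwwwwwwwwwaaaaaaaaaaaaaaaaaa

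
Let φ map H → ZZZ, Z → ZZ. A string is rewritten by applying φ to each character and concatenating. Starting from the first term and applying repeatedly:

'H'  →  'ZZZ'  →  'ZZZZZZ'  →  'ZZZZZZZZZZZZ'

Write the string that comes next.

Apply φ to ZZZZZZZZZZZZ symbol by symbol: Z→ZZ, Z→ZZ, Z→ZZ, Z→ZZ, Z→ZZ, Z→ZZ, Z→ZZ, Z→ZZ, Z→ZZ, Z→ZZ, Z→ZZ, Z→ZZ; joined: ZZ ZZ ZZ ZZ ZZ ZZ ZZ ZZ ZZ ZZ ZZ ZZ.

ZZZZZZZZZZZZZZZZZZZZZZZZ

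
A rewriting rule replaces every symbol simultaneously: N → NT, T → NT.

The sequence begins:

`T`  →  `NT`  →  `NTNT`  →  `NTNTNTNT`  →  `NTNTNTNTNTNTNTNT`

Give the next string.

Rewriting the 16 symbols of NTNTNTNTNTNTNTNT one by one yields NT NT NT NT NT NT NT NT NT NT NT NT NT NT NT NT; concatenated:

NTNTNTNTNTNTNTNTNTNTNTNTNTNTNTNT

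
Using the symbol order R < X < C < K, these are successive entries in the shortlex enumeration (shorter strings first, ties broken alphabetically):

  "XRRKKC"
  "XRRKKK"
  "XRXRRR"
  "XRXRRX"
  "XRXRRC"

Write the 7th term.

XRXRXR

Advancing 2 positions from XRXRRC through XRXRRC → XRXRRK reaches term 7.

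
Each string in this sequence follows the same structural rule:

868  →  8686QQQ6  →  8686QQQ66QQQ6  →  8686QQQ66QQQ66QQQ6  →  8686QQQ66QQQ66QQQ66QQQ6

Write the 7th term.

8686QQQ66QQQ66QQQ66QQQ66QQQ66QQQ6

Every step adds 6QQQ6 to the end: s(k+1) = s(k)·6QQQ6.
From 8686QQQ66QQQ66QQQ66QQQ6, 2 further steps: 8686QQQ66QQQ66QQQ66QQQ6 → 8686QQQ66QQQ66QQQ66QQQ66QQQ6 → (answer).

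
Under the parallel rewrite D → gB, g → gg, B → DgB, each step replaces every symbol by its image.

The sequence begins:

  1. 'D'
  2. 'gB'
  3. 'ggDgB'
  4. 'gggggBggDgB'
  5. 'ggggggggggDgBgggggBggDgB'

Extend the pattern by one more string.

Rewriting the 24 symbols of ggggggggggDgBgggggBggDgB one by one yields gg gg gg gg gg gg gg gg gg gg gB gg DgB gg gg gg gg gg DgB gg gg gB gg DgB; concatenated:

gggggggggggggggggggggBggDgBggggggggggDgBgggggBggDgB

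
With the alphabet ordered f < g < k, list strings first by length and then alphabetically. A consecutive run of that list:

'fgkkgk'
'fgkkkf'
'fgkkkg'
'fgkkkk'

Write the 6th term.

fkfffg

Continuing the enumeration 2 steps past fgkkkk: fgkkkk → fkffff → (answer).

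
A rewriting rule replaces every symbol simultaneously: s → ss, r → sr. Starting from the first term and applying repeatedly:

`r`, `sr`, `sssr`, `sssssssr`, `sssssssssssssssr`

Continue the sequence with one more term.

Applying the rule to each of the 16 symbols of sssssssssssssssr gives the pieces ss ss ss ss ss ss ss ss ss ss ss ss ss ss ss sr, which concatenate to the answer.

sssssssssssssssssssssssssssssssr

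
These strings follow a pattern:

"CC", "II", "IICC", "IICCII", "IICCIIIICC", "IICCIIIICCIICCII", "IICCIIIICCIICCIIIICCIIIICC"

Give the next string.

Each term (from the third on) is the previous term followed by the one before it: term 3 = II·CC = IICC.
So term 8 is IICCIIIICCIICCIIIICCIIIICC·IICCIIIICCIICCII.

IICCIIIICCIICCIIIICCIIIICCIICCIIIICCIICCII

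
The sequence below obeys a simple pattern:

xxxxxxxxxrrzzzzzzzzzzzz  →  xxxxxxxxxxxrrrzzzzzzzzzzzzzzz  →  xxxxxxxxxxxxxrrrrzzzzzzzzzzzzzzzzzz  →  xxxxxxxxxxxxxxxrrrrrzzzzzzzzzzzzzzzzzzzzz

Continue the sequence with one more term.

xxxxxxxxxxxxxxxxxrrrrrrzzzzzzzzzzzzzzzzzzzzzzzz

The n-th term is 2n+3 x's then n-1 r's then 3n+3 z's, where the shown terms are n = 3, 4, 5, 6.
At n = 7 the blocks have lengths 17, 6, 24.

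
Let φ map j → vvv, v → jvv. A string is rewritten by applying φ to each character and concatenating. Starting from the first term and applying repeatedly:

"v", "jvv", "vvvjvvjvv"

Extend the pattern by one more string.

Apply φ to vvvjvvjvv symbol by symbol: v→jvv, v→jvv, v→jvv, j→vvv, v→jvv, v→jvv, j→vvv, v→jvv, v→jvv; joined: jvv jvv jvv vvv jvv jvv vvv jvv jvv.

jvvjvvjvvvvvjvvjvvvvvjvvjvv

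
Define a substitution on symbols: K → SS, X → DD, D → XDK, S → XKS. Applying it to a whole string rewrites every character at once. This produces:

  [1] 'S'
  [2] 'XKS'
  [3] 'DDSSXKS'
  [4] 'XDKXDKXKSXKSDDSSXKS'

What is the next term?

Applying the rule to each of the 19 symbols of XDKXDKXKSXKSDDSSXKS gives the pieces DD XDK SS DD XDK SS DD SS XKS DD SS XKS XDK XDK XKS XKS DD SS XKS, which concatenate to the answer.

DDXDKSSDDXDKSSDDSSXKSDDSSXKSXDKXDKXKSXKSDDSSXKS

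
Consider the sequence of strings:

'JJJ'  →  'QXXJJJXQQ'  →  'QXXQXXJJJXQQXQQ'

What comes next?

QXXQXXQXXJJJXQQXQQXQQ

Each term wraps the previous one in QXX on the left and XQQ on the right.
One more step from QXXQXXJJJXQQXQQ gives the answer.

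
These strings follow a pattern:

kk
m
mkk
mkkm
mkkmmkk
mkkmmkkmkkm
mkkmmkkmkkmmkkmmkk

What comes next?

mkkmmkkmkkmmkkmmkkmkkmmkkmkkm

From term 3 onward, concatenate the last term with the second-to-last: m·kk = mkk, mkk·m = mkkm, …
So term 8 is mkkmmkkmkkmmkkmmkk·mkkmmkkmkkm.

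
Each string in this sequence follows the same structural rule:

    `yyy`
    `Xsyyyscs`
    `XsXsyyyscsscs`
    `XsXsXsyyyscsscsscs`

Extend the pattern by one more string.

Each term wraps the previous one in Xs on the left and scs on the right.
So the next term is Xs·XsXsXsyyyscsscsscs·scs.

XsXsXsXsyyyscsscsscsscs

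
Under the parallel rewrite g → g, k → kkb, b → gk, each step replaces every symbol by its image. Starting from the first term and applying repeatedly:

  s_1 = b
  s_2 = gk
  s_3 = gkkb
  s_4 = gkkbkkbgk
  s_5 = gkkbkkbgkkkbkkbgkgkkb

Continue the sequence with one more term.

Rewriting the 21 symbols of gkkbkkbgkkkbkkbgkgkkb one by one yields g kkb kkb gk kkb kkb gk g kkb kkb kkb gk kkb kkb gk g kkb g kkb kkb gk; concatenated:

gkkbkkbgkkkbkkbgkgkkbkkbkkbgkkkbkkbgkgkkbgkkbkkbgk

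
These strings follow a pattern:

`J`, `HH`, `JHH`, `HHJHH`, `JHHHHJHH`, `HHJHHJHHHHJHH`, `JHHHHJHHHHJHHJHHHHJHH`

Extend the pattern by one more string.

HHJHHJHHHHJHHJHHHHJHHHHJHHJHHHHJHH

From term 3 onward, concatenate the second-to-last term with the last: J·HH = JHH, HH·JHH = HHJHH, …
So term 8 is HHJHHJHHHHJHH·JHHHHJHHHHJHHJHHHHJHH.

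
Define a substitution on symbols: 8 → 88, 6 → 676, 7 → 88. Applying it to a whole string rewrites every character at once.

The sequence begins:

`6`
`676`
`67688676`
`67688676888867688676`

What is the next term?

Rewriting the 20 symbols of 67688676888867688676 one by one yields 676 88 676 88 88 676 88 676 88 88 88 88 676 88 676 88 88 676 88 676; concatenated:

676886768888676886768888888867688676888867688676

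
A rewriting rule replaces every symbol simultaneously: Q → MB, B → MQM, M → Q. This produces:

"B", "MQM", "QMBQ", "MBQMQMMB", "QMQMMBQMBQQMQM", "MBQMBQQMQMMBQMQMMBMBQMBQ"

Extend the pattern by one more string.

QMQMMBQMQMMBMBQMBQQMQMMBQMBQQMQMQMQMMBQMQMMB

Replace each of the 24 characters of MBQMBQQMQMMBQMQMMBMBQMBQ in place — Q MQM MB Q MQM MB MB Q MB Q Q MQM MB Q MB Q Q MQM Q MQM MB Q MQM MB — and concatenate.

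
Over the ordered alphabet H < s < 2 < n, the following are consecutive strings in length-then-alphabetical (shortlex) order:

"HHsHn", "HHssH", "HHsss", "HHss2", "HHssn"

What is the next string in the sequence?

HHs2H

Treat HHssn as a base-4 numeral over the given alphabet and add one, carrying through any trailing n's.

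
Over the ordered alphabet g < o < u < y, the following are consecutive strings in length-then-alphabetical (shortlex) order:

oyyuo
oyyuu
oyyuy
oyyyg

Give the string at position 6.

Advancing 2 positions from oyyyg through oyyyg → oyyyo reaches term 6.

oyyyu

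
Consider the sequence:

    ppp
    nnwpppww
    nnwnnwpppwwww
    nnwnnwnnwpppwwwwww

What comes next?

s(k+1) = nnw·s(k)·ww, so each term gains nnw as a prefix and ww as a suffix.
So the next term is nnw·nnwnnwnnwpppwwwwww·ww.

nnwnnwnnwnnwpppwwwwwwww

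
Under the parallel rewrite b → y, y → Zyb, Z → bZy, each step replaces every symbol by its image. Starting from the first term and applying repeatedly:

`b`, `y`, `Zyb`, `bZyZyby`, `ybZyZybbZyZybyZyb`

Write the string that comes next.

Rewriting the 17 symbols of ybZyZybbZyZybyZyb one by one yields Zyb y bZy Zyb bZy Zyb y y bZy Zyb bZy Zyb y Zyb bZy Zyb y; concatenated:

ZybybZyZybbZyZybyybZyZybbZyZybyZybbZyZyby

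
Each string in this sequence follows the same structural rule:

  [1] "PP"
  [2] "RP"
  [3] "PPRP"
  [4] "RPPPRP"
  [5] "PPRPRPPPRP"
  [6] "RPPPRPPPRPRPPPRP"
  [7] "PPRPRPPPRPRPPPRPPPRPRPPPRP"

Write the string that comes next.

RPPPRPPPRPRPPPRPPPRPRPPPRPRPPPRPPPRPRPPPRP

From term 3 onward, concatenate the second-to-last term with the last: PP·RP = PPRP, RP·PPRP = RPPPRP, …
Continuing: RPPPRPPPRPRPPPRP · PPRPRPPPRPRPPPRPPPRPRPPPRP gives term 8.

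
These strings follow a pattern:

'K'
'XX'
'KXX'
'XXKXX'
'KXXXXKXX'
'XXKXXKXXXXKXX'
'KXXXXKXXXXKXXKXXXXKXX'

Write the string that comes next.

XXKXXKXXXXKXXKXXXXKXXXXKXXKXXXXKXX

This is a Fibonacci-style word recurrence s(k) = s(k−2)·s(k−1): e.g. K·XX = KXX.
So term 8 is XXKXXKXXXXKXX·KXXXXKXXXXKXXKXXXXKXX.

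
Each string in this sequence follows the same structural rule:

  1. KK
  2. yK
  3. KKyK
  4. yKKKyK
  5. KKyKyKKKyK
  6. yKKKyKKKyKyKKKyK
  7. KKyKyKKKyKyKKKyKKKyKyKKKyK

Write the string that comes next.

From term 3 onward, concatenate the second-to-last term with the last: KK·yK = KKyK, yK·KKyK = yKKKyK, …
The next term joins yKKKyKKKyKyKKKyK and KKyKyKKKyKyKKKyKKKyKyKKKyK.

yKKKyKKKyKyKKKyKKKyKyKKKyKyKKKyKKKyKyKKKyK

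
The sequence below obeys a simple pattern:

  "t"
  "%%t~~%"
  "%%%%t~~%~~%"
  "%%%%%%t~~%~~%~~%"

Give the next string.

s(k+1) = %%·s(k)·~~%, so each term gains %% as a prefix and ~~% as a suffix.
So the next term is %%·%%%%%%t~~%~~%~~%·~~%.

%%%%%%%%t~~%~~%~~%~~%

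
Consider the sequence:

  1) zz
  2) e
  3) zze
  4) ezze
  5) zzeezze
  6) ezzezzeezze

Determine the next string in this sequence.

This is a Fibonacci-style word recurrence s(k) = s(k−2)·s(k−1): e.g. zz·e = zze.
The next term joins zzeezze and ezzezzeezze.

zzeezzeezzezzeezze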